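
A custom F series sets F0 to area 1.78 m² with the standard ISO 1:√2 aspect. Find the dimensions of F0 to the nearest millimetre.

1122 × 1587 mm

Let the short side be w mm. Then w · w√2 = 1.78 m² = 1,780,000 mm².
w² = 1,780,000/√2, so w ≈ 1121.9 mm; long side = w√2 ≈ 1586.6 mm.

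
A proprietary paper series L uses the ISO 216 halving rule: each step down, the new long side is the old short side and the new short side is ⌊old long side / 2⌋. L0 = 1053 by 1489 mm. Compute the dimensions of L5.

186 × 263 mm

L1 = 744 × 1053 mm (from L0 by 1 halving).
L2: ⌊1053/2⌋ × 744 = 526 × 744 mm
L3: ⌊744/2⌋ × 526 = 372 × 526 mm
L4: ⌊526/2⌋ × 372 = 263 × 372 mm
L5: ⌊372/2⌋ × 263 = 186 × 263 mm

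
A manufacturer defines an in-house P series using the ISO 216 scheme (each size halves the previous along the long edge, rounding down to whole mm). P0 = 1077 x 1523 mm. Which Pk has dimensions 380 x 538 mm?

P0: 1077 × 1523 mm
P1: 761 × 1077 mm
P2: 538 × 761 mm
P3: 380 × 538 mm
P4: 269 × 380 mm
→ matches P3.

P3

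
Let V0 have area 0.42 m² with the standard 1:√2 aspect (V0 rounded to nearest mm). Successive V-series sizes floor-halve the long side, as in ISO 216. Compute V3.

192 × 272 mm

Let V0's short side be w mm. w · w√2 = 0.42 m² = 420,000 mm², so w ≈ 545.0 mm and w√2 ≈ 770.7 mm → V0 = 545 × 771 mm.
V1: ⌊771/2⌋ × 545 = 385 × 545 mm
V2: ⌊545/2⌋ × 385 = 272 × 385 mm
V3: ⌊385/2⌋ × 272 = 192 × 272 mm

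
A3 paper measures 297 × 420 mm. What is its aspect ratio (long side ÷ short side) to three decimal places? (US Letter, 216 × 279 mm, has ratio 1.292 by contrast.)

1.414

420 / 297 = 1.414
Matches √2 ≈ 1.414 — the ISO 216 defining ratio.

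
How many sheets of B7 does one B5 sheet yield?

4

B5 = 176 × 250 mm; B7 = 88 × 125 mm.
Each halving step doubles the count; 2 steps from B5 to B7.
2^2 = 4.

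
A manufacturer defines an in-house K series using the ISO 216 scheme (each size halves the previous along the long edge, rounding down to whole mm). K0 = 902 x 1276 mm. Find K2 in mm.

451 × 638 mm

K1: ⌊1276/2⌋ × 902 = 638 × 902 mm
K2: ⌊902/2⌋ × 638 = 451 × 638 mm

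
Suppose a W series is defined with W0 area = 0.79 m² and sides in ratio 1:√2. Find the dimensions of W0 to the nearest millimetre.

747 × 1057 mm

Let the short side be w mm. Then w · w√2 = 0.79 m² = 790,000 mm².
w² = 790,000/√2, so w ≈ 747.4 mm; long side = w√2 ≈ 1057.0 mm.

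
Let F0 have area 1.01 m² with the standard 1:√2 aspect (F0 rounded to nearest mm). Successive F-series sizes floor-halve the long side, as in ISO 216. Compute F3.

298 × 422 mm

Let F0's short side be w mm. w · w√2 = 1.01 m² = 1,010,000 mm², so w ≈ 845.1 mm and w√2 ≈ 1195.1 mm → F0 = 845 × 1195 mm.
F1: ⌊1195/2⌋ × 845 = 597 × 845 mm
F2: ⌊845/2⌋ × 597 = 422 × 597 mm
F3: ⌊597/2⌋ × 422 = 298 × 422 mm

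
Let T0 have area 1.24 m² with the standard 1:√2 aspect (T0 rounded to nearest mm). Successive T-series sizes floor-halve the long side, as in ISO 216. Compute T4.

234 × 331 mm

Let T0's short side be w mm. w · w√2 = 1.24 m² = 1,240,000 mm², so w ≈ 936.4 mm and w√2 ≈ 1324.2 mm → T0 = 936 × 1324 mm.
T1: ⌊1324/2⌋ × 936 = 662 × 936 mm
T2: ⌊936/2⌋ × 662 = 468 × 662 mm
T3: ⌊662/2⌋ × 468 = 331 × 468 mm
T4: ⌊468/2⌋ × 331 = 234 × 331 mm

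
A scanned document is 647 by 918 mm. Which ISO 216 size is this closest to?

Aspect ratio 918/647 ≈ 1.419 — close to the ISO √2 ≈ 1.414.
In the C-series (envelope sizes, between A and B): C1 = 648 × 917 mm.
Off by 2 mm total — nearest standard size.

C1 (648 × 917 mm)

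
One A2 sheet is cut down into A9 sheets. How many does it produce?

Each ISO step halves the sheet: 1 × A2 → 2 × A3 → 4 × A4 → 8 × A5 → …
From A2 to A9 is 7 halving steps: 2^7 = 128.

128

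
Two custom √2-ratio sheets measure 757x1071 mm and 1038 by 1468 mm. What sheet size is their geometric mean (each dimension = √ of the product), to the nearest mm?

886 × 1254 mm

Short side: √(757 · 1038) = √785766 ≈ 886.4 → 886 mm
Long side: √(1071 · 1468) = √1572228 ≈ 1253.9 → 1254 mm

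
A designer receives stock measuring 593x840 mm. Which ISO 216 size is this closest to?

Aspect ratio 840/593 ≈ 1.417 — close to the ISO √2 ≈ 1.414.
In the A-series (A0 area = 1 m²): A1 = 594 × 841 mm.
Off by 2 mm total — nearest standard size.

A1 (594 × 841 mm)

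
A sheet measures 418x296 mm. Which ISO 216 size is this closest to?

A3 (297 × 420 mm)

Aspect ratio 418/296 ≈ 1.412 — close to the ISO √2 ≈ 1.414.
In the A-series (A0 area = 1 m²): A3 = 297 × 420 mm.
Off by 3 mm total — nearest standard size.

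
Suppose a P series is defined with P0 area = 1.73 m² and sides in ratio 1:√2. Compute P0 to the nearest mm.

1106 × 1564 mm

Let the short side be w mm. Then w · w√2 = 1.73 m² = 1,730,000 mm².
w² = 1,730,000/√2, so w ≈ 1106.0 mm; long side = w√2 ≈ 1564.2 mm.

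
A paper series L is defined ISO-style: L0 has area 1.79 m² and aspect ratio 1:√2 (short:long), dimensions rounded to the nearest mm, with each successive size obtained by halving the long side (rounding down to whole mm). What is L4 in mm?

Let L0's short side be w mm. w · w√2 = 1.79 m² = 1,790,000 mm², so w ≈ 1125.0 mm and w√2 ≈ 1591.1 mm → L0 = 1125 × 1591 mm.
L1: ⌊1591/2⌋ × 1125 = 795 × 1125 mm
L2: ⌊1125/2⌋ × 795 = 562 × 795 mm
L3: ⌊795/2⌋ × 562 = 397 × 562 mm
L4: ⌊562/2⌋ × 397 = 281 × 397 mm

281 × 397 mm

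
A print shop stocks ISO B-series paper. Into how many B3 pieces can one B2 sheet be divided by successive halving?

Each ISO step halves the sheet: 1 × B2 → 2 × B3
From B2 to B3 is 1 halving step: 2^1 = 2.

2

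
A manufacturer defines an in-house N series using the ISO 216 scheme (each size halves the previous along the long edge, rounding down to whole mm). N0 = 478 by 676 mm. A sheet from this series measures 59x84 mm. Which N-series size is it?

N6

N0: 478 × 676 mm
N1: 338 × 478 mm
N2: 239 × 338 mm
N3: 169 × 239 mm
N4: 119 × 169 mm
N5: 84 × 119 mm
N6: 59 × 84 mm
N7: 42 × 59 mm
→ matches N6.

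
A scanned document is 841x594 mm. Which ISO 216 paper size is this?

A1 (594 × 841 mm)

Aspect ratio 841/594 ≈ 1.416 — close to the ISO √2 ≈ 1.414.
In the A-series (A0 area = 1 m²): A1 = 594 × 841 mm.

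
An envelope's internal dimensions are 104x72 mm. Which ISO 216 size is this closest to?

Aspect ratio 104/72 ≈ 1.444 (ISO target is √2 ≈ 1.414).
In the A-series (A0 area = 1 m²): A7 = 74 × 105 mm.
Off by 3 mm total — nearest standard size.

A7 (74 × 105 mm)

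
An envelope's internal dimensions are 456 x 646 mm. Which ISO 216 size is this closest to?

Aspect ratio 646/456 ≈ 1.417 — close to the ISO √2 ≈ 1.414.
In the C-series (envelope sizes, between A and B): C2 = 458 × 648 mm.
Off by 4 mm total — nearest standard size.

C2 (458 × 648 mm)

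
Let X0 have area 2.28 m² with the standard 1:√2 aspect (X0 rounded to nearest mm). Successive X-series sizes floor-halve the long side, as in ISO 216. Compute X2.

635 × 898 mm

Let X0's short side be w mm. w · w√2 = 2.28 m² = 2,280,000 mm², so w ≈ 1269.7 mm and w√2 ≈ 1795.7 mm → X0 = 1270 × 1796 mm.
X1: ⌊1796/2⌋ × 1270 = 898 × 1270 mm
X2: ⌊1270/2⌋ × 898 = 635 × 898 mm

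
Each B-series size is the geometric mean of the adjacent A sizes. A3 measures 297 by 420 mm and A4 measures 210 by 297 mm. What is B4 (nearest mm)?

250 × 353 mm

Short side: √(297 · 210) = √62370 ≈ 249.7 → 250 mm
Long side: √(420 · 297) = √124740 ≈ 353.2 → 353 mm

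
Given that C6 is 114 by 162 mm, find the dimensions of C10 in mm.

C7: ⌊162/2⌋ × 114 = 81 × 114 mm
C8: ⌊114/2⌋ × 81 = 57 × 81 mm
C9: ⌊81/2⌋ × 57 = 40 × 57 mm
C10: ⌊57/2⌋ × 40 = 28 × 40 mm

28 × 40 mm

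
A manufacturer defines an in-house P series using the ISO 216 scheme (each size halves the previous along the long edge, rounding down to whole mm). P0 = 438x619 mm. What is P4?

P1 = 309 × 438 mm (from P0 by 1 halving).
P2: ⌊438/2⌋ × 309 = 219 × 309 mm
P3: ⌊309/2⌋ × 219 = 154 × 219 mm
P4: ⌊219/2⌋ × 154 = 109 × 154 mm

109 × 154 mm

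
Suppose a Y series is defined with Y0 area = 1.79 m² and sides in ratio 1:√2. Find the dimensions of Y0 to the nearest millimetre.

Let the short side be w mm. Then w · w√2 = 1.79 m² = 1,790,000 mm².
w² = 1,790,000/√2, so w ≈ 1125.0 mm; long side = w√2 ≈ 1591.1 mm.

1125 × 1591 mm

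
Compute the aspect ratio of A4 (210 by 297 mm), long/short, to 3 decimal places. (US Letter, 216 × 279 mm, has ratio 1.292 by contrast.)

297 / 210 = 1.414
Matches √2 ≈ 1.414 — the ISO 216 defining ratio.

1.414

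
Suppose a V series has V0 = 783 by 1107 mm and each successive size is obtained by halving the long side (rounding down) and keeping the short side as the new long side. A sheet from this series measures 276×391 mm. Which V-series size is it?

V0: 783 × 1107 mm
V1: 553 × 783 mm
V2: 391 × 553 mm
V3: 276 × 391 mm
V4: 195 × 276 mm
→ matches V3.

V3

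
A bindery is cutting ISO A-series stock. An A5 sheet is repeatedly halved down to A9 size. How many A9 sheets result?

A5 = 148 × 210 mm; A9 = 37 × 52 mm.
Each halving step doubles the count; 4 steps from A5 to A9.
2^4 = 16.

16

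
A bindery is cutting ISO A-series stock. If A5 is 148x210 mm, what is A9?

A6: ⌊210/2⌋ × 148 = 105 × 148 mm
A7: ⌊148/2⌋ × 105 = 74 × 105 mm
A8: ⌊105/2⌋ × 74 = 52 × 74 mm
A9: ⌊74/2⌋ × 52 = 37 × 52 mm

37 × 52 mm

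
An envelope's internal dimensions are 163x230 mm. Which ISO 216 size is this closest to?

C5 (162 × 229 mm)

Aspect ratio 230/163 ≈ 1.411 — close to the ISO √2 ≈ 1.414.
In the C-series (envelope sizes, between A and B): C5 = 162 × 229 mm.
Off by 2 mm total — nearest standard size.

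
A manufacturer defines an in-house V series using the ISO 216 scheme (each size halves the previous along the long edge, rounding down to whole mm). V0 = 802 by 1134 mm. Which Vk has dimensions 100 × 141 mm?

V0: 802 × 1134 mm
V1: 567 × 802 mm
V2: 401 × 567 mm
V3: 283 × 401 mm
V4: 200 × 283 mm
V5: 141 × 200 mm
V6: 100 × 141 mm
V7: 70 × 100 mm
→ matches V6.

V6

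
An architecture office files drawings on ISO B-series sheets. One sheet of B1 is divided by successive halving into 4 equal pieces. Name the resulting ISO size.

B3

4 = 2^2, so 2 halving steps.
B1 → B2 → … → B3 after 2 steps.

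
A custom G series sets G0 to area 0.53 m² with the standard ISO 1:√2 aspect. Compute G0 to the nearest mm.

612 × 866 mm

Let the short side be w mm. Then w · w√2 = 0.53 m² = 530,000 mm².
w² = 530,000/√2, so w ≈ 612.2 mm; long side = w√2 ≈ 865.8 mm.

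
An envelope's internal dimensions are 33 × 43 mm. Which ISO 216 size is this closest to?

B10 (31 × 44 mm)

Aspect ratio 43/33 ≈ 1.303 (ISO target is √2 ≈ 1.414).
In the B-series (B0 = 1000 × 1414 mm): B10 = 31 × 44 mm.
Off by 3 mm total — nearest standard size.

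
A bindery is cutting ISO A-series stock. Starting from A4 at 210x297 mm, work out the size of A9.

37 × 52 mm

A5: ⌊297/2⌋ × 210 = 148 × 210 mm
A6: ⌊210/2⌋ × 148 = 105 × 148 mm
A7: ⌊148/2⌋ × 105 = 74 × 105 mm
A8: ⌊105/2⌋ × 74 = 52 × 74 mm
A9: ⌊74/2⌋ × 52 = 37 × 52 mm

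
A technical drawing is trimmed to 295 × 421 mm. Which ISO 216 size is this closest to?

A3 (297 × 420 mm)

Aspect ratio 421/295 ≈ 1.427 — close to the ISO √2 ≈ 1.414.
In the A-series (A0 area = 1 m²): A3 = 297 × 420 mm.
Off by 3 mm total — nearest standard size.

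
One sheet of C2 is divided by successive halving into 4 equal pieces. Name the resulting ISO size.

C4

4 = 2^2, so 2 halving steps.
C2 → C3 → … → C4 after 2 steps.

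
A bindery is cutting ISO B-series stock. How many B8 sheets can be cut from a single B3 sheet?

32

B3 = 353 × 500 mm; B8 = 62 × 88 mm.
Each halving step doubles the count; 5 steps from B3 to B8.
2^5 = 32.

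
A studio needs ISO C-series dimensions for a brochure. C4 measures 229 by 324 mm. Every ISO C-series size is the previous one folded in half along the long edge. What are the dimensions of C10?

C5: ⌊324/2⌋ × 229 = 162 × 229 mm
C6: ⌊229/2⌋ × 162 = 114 × 162 mm
C7: ⌊162/2⌋ × 114 = 81 × 114 mm
C8: ⌊114/2⌋ × 81 = 57 × 81 mm
C9: ⌊81/2⌋ × 57 = 40 × 57 mm
C10: ⌊57/2⌋ × 40 = 28 × 40 mm

28 × 40 mm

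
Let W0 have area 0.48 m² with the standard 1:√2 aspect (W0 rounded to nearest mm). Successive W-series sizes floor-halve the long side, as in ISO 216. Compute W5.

Let W0's short side be w mm. w · w√2 = 0.48 m² = 480,000 mm², so w ≈ 582.6 mm and w√2 ≈ 823.9 mm → W0 = 583 × 824 mm.
W1: ⌊824/2⌋ × 583 = 412 × 583 mm
W2: ⌊583/2⌋ × 412 = 291 × 412 mm
W3: ⌊412/2⌋ × 291 = 206 × 291 mm
W4: ⌊291/2⌋ × 206 = 145 × 206 mm
W5: ⌊206/2⌋ × 145 = 103 × 145 mm

103 × 145 mm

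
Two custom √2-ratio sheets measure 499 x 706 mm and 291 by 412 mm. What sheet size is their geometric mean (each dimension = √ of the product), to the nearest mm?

381 × 539 mm

Short side: √(499 · 291) = √145209 ≈ 381.1 → 381 mm
Long side: √(706 · 412) = √290872 ≈ 539.3 → 539 mm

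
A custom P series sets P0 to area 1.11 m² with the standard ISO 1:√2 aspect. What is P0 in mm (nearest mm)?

886 × 1253 mm

Let the short side be w mm. Then w · w√2 = 1.11 m² = 1,110,000 mm².
w² = 1,110,000/√2, so w ≈ 885.9 mm; long side = w√2 ≈ 1252.9 mm.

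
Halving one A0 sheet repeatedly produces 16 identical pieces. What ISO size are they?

16 = 2^4, so 4 halving steps.
A0 → A1 → … → A4 after 4 steps.

A4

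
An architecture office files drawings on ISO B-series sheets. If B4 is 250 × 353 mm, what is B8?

B5: ⌊353/2⌋ × 250 = 176 × 250 mm
B6: ⌊250/2⌋ × 176 = 125 × 176 mm
B7: ⌊176/2⌋ × 125 = 88 × 125 mm
B8: ⌊125/2⌋ × 88 = 62 × 88 mm

62 × 88 mm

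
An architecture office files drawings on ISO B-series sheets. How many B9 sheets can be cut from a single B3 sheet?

Each ISO step halves the sheet: 1 × B3 → 2 × B4 → 4 × B5 → 8 × B6 → …
From B3 to B9 is 6 halving steps: 2^6 = 64.

64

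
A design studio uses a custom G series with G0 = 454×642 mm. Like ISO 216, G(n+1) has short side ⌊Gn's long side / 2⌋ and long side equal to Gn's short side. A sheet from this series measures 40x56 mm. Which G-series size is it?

G7

G0: 454 × 642 mm
G1: 321 × 454 mm
G2: 227 × 321 mm
G3: 160 × 227 mm
G4: 113 × 160 mm
G5: 80 × 113 mm
G6: 56 × 80 mm
G7: 40 × 56 mm
G8: 28 × 40 mm
→ matches G7.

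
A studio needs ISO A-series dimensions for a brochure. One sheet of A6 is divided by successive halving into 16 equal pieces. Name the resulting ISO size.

A10

16 = 2^4, so 4 halving steps.
A6 → A7 → … → A10 after 4 steps.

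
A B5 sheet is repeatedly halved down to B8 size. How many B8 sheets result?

B5 = 176 × 250 mm; B8 = 62 × 88 mm.
Each halving step doubles the count; 3 steps from B5 to B8.
2^3 = 8.

8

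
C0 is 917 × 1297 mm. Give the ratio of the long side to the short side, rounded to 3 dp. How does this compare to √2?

1.414

1297 / 917 = 1.414
Matches √2 ≈ 1.414 — the ISO 216 defining ratio.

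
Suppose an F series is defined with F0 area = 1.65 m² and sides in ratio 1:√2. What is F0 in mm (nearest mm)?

1080 × 1528 mm

Let the short side be w mm. Then w · w√2 = 1.65 m² = 1,650,000 mm².
w² = 1,650,000/√2, so w ≈ 1080.2 mm; long side = w√2 ≈ 1527.6 mm.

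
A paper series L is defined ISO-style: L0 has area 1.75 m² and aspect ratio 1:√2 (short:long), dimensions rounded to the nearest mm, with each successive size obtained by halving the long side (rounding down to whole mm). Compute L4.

Let L0's short side be w mm. w · w√2 = 1.75 m² = 1,750,000 mm², so w ≈ 1112.4 mm and w√2 ≈ 1573.2 mm → L0 = 1112 × 1573 mm.
L1: ⌊1573/2⌋ × 1112 = 786 × 1112 mm
L2: ⌊1112/2⌋ × 786 = 556 × 786 mm
L3: ⌊786/2⌋ × 556 = 393 × 556 mm
L4: ⌊556/2⌋ × 393 = 278 × 393 mm

278 × 393 mm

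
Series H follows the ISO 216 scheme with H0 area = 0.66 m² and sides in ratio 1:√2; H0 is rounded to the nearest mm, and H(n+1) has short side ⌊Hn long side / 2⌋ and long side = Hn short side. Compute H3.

Let H0's short side be w mm. w · w√2 = 0.66 m² = 660,000 mm², so w ≈ 683.1 mm and w√2 ≈ 966.1 mm → H0 = 683 × 966 mm.
H1: ⌊966/2⌋ × 683 = 483 × 683 mm
H2: ⌊683/2⌋ × 483 = 341 × 483 mm
H3: ⌊483/2⌋ × 341 = 241 × 341 mm

241 × 341 mm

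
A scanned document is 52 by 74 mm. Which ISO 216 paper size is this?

A8 (52 × 74 mm)

Aspect ratio 74/52 ≈ 1.423 — close to the ISO √2 ≈ 1.414.
In the A-series (A0 area = 1 m²): A8 = 52 × 74 mm.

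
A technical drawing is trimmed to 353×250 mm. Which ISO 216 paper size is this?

Aspect ratio 353/250 ≈ 1.412 — close to the ISO √2 ≈ 1.414.
In the B-series (B0 = 1000 × 1414 mm): B4 = 250 × 353 mm.

B4 (250 × 353 mm)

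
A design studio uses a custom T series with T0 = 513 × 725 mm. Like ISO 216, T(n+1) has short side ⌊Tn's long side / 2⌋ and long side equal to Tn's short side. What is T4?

T1: ⌊725/2⌋ × 513 = 362 × 513 mm
T2: ⌊513/2⌋ × 362 = 256 × 362 mm
T3: ⌊362/2⌋ × 256 = 181 × 256 mm
T4: ⌊256/2⌋ × 181 = 128 × 181 mm

128 × 181 mm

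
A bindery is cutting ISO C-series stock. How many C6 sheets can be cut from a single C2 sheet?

16

C2 = 458 × 648 mm; C6 = 114 × 162 mm.
Each halving step doubles the count; 4 steps from C2 to C6.
2^4 = 16.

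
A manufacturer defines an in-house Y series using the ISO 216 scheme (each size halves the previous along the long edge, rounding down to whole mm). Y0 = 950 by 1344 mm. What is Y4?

Y1: ⌊1344/2⌋ × 950 = 672 × 950 mm
Y2: ⌊950/2⌋ × 672 = 475 × 672 mm
Y3: ⌊672/2⌋ × 475 = 336 × 475 mm
Y4: ⌊475/2⌋ × 336 = 237 × 336 mm

237 × 336 mm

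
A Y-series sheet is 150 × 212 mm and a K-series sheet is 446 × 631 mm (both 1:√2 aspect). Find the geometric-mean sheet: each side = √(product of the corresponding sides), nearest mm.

259 × 366 mm

Short side: √(150 · 446) = √66900 ≈ 258.7 → 259 mm
Long side: √(212 · 631) = √133772 ≈ 365.7 → 366 mm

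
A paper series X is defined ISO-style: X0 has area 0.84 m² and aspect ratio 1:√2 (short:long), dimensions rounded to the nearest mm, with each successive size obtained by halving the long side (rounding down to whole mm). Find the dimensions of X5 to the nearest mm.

136 × 192 mm

Let X0's short side be w mm. w · w√2 = 0.84 m² = 840,000 mm², so w ≈ 770.7 mm and w√2 ≈ 1089.9 mm → X0 = 771 × 1090 mm.
X1: ⌊1090/2⌋ × 771 = 545 × 771 mm
X2: ⌊771/2⌋ × 545 = 385 × 545 mm
X3: ⌊545/2⌋ × 385 = 272 × 385 mm
X4: ⌊385/2⌋ × 272 = 192 × 272 mm
X5: ⌊272/2⌋ × 192 = 136 × 192 mm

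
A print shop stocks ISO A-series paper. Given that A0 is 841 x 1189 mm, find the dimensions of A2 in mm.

A1: ⌊1189/2⌋ × 841 = 594 × 841 mm
A2: ⌊841/2⌋ × 594 = 420 × 594 mm

420 × 594 mm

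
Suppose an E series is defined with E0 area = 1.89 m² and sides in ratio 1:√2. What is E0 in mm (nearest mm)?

Let the short side be w mm. Then w · w√2 = 1.89 m² = 1,890,000 mm².
w² = 1,890,000/√2, so w ≈ 1156.0 mm; long side = w√2 ≈ 1634.9 mm.

1156 × 1635 mm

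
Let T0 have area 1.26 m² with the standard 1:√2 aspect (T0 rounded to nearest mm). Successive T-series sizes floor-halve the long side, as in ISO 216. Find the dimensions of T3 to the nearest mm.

333 × 472 mm

Let T0's short side be w mm. w · w√2 = 1.26 m² = 1,260,000 mm², so w ≈ 943.9 mm and w√2 ≈ 1334.9 mm → T0 = 944 × 1335 mm.
T1: ⌊1335/2⌋ × 944 = 667 × 944 mm
T2: ⌊944/2⌋ × 667 = 472 × 667 mm
T3: ⌊667/2⌋ × 472 = 333 × 472 mm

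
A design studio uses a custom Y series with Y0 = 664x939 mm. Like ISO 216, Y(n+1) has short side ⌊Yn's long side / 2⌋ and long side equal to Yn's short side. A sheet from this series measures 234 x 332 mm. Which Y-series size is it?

Y3

Y0: 664 × 939 mm
Y1: 469 × 664 mm
Y2: 332 × 469 mm
Y3: 234 × 332 mm
Y4: 166 × 234 mm
→ matches Y3.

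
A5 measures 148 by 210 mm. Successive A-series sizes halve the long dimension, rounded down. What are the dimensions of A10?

A6: ⌊210/2⌋ × 148 = 105 × 148 mm
A7: ⌊148/2⌋ × 105 = 74 × 105 mm
A8: ⌊105/2⌋ × 74 = 52 × 74 mm
A9: ⌊74/2⌋ × 52 = 37 × 52 mm
A10: ⌊52/2⌋ × 37 = 26 × 37 mm

26 × 37 mm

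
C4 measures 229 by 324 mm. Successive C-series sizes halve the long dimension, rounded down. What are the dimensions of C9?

C5: ⌊324/2⌋ × 229 = 162 × 229 mm
C6: ⌊229/2⌋ × 162 = 114 × 162 mm
C7: ⌊162/2⌋ × 114 = 81 × 114 mm
C8: ⌊114/2⌋ × 81 = 57 × 81 mm
C9: ⌊81/2⌋ × 57 = 40 × 57 mm

40 × 57 mm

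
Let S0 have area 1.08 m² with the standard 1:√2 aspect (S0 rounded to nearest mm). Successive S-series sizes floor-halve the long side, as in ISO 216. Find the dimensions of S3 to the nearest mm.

Let S0's short side be w mm. w · w√2 = 1.08 m² = 1,080,000 mm², so w ≈ 873.9 mm and w√2 ≈ 1235.9 mm → S0 = 874 × 1236 mm.
S1: ⌊1236/2⌋ × 874 = 618 × 874 mm
S2: ⌊874/2⌋ × 618 = 437 × 618 mm
S3: ⌊618/2⌋ × 437 = 309 × 437 mm

309 × 437 mm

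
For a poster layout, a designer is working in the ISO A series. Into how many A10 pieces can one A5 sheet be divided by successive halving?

32

A5 = 148 × 210 mm; A10 = 26 × 37 mm.
Each halving step doubles the count; 5 steps from A5 to A10.
2^5 = 32.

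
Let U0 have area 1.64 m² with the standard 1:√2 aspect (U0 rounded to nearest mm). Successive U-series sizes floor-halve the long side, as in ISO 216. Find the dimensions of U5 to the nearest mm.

190 × 269 mm

Let U0's short side be w mm. w · w√2 = 1.64 m² = 1,640,000 mm², so w ≈ 1076.9 mm and w√2 ≈ 1522.9 mm → U0 = 1077 × 1523 mm.
U1: ⌊1523/2⌋ × 1077 = 761 × 1077 mm
U2: ⌊1077/2⌋ × 761 = 538 × 761 mm
U3: ⌊761/2⌋ × 538 = 380 × 538 mm
U4: ⌊538/2⌋ × 380 = 269 × 380 mm
U5: ⌊380/2⌋ × 269 = 190 × 269 mm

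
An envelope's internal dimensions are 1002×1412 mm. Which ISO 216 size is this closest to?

Aspect ratio 1412/1002 ≈ 1.409 — close to the ISO √2 ≈ 1.414.
In the B-series (B0 = 1000 × 1414 mm): B0 = 1000 × 1414 mm.
Off by 4 mm total — nearest standard size.

B0 (1000 × 1414 mm)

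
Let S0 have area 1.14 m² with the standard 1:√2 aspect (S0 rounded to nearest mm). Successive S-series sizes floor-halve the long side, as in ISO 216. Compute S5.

158 × 224 mm

Let S0's short side be w mm. w · w√2 = 1.14 m² = 1,140,000 mm², so w ≈ 897.8 mm and w√2 ≈ 1269.7 mm → S0 = 898 × 1270 mm.
S1: ⌊1270/2⌋ × 898 = 635 × 898 mm
S2: ⌊898/2⌋ × 635 = 449 × 635 mm
S3: ⌊635/2⌋ × 449 = 317 × 449 mm
S4: ⌊449/2⌋ × 317 = 224 × 317 mm
S5: ⌊317/2⌋ × 224 = 158 × 224 mm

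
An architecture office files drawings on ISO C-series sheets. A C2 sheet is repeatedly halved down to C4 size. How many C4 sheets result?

Each ISO step halves the sheet: 1 × C2 → 2 × C3 → 4 × C4
From C2 to C4 is 2 halving steps: 2^2 = 4.

4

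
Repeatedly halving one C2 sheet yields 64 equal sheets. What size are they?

64 = 2^6, so 6 halving steps.
C2 → C3 → … → C8 after 6 steps.

C8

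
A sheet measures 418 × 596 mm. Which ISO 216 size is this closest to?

A2 (420 × 594 mm)

Aspect ratio 596/418 ≈ 1.426 — close to the ISO √2 ≈ 1.414.
In the A-series (A0 area = 1 m²): A2 = 420 × 594 mm.
Off by 4 mm total — nearest standard size.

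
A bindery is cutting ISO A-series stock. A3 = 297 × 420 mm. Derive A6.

A4: ⌊420/2⌋ × 297 = 210 × 297 mm
A5: ⌊297/2⌋ × 210 = 148 × 210 mm
A6: ⌊210/2⌋ × 148 = 105 × 148 mm

105 × 148 mm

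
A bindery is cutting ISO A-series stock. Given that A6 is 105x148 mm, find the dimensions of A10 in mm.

A7: ⌊148/2⌋ × 105 = 74 × 105 mm
A8: ⌊105/2⌋ × 74 = 52 × 74 mm
A9: ⌊74/2⌋ × 52 = 37 × 52 mm
A10: ⌊52/2⌋ × 37 = 26 × 37 mm

26 × 37 mm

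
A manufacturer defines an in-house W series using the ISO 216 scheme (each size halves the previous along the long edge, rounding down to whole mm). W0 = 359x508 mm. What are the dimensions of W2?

179 × 254 mm

W1: ⌊508/2⌋ × 359 = 254 × 359 mm
W2: ⌊359/2⌋ × 254 = 179 × 254 mm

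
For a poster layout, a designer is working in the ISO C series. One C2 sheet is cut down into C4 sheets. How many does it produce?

Each ISO step halves the sheet: 1 × C2 → 2 × C3 → 4 × C4
From C2 to C4 is 2 halving steps: 2^2 = 4.

4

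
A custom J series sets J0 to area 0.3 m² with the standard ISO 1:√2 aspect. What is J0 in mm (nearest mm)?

Let the short side be w mm. Then w · w√2 = 0.3 m² = 300,000 mm².
w² = 300,000/√2, so w ≈ 460.6 mm; long side = w√2 ≈ 651.4 mm.

461 × 651 mm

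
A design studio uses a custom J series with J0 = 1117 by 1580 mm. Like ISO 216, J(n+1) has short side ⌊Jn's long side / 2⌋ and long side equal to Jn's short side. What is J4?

279 × 395 mm

J1 = 790 × 1117 mm (from J0 by 1 halving).
J2: ⌊1117/2⌋ × 790 = 558 × 790 mm
J3: ⌊790/2⌋ × 558 = 395 × 558 mm
J4: ⌊558/2⌋ × 395 = 279 × 395 mm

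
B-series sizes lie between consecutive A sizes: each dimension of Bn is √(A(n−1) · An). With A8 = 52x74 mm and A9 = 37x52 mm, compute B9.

44 × 62 mm

Short side: √(52 · 37) = √1924 ≈ 43.9 → 44 mm
Long side: √(74 · 52) = √3848 ≈ 62.0 → 62 mm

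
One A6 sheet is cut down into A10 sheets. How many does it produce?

16

Each ISO step halves the sheet: 1 × A6 → 2 × A7 → 4 × A8 → 8 × A9 → …
From A6 to A10 is 4 halving steps: 2^4 = 16.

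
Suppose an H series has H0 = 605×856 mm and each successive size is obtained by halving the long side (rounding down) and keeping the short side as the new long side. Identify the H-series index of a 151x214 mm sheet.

H4

H0: 605 × 856 mm
H1: 428 × 605 mm
H2: 302 × 428 mm
H3: 214 × 302 mm
H4: 151 × 214 mm
H5: 107 × 151 mm
→ matches H4.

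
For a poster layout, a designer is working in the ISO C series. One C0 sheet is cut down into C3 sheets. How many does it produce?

8

C0 = 917 × 1297 mm; C3 = 324 × 458 mm.
Each halving step doubles the count; 3 steps from C0 to C3.
2^3 = 8.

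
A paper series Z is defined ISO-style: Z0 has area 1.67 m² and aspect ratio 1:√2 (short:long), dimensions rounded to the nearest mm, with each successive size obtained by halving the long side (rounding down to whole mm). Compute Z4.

Let Z0's short side be w mm. w · w√2 = 1.67 m² = 1,670,000 mm², so w ≈ 1086.7 mm and w√2 ≈ 1536.8 mm → Z0 = 1087 × 1537 mm.
Z1: ⌊1537/2⌋ × 1087 = 768 × 1087 mm
Z2: ⌊1087/2⌋ × 768 = 543 × 768 mm
Z3: ⌊768/2⌋ × 543 = 384 × 543 mm
Z4: ⌊543/2⌋ × 384 = 271 × 384 mm

271 × 384 mm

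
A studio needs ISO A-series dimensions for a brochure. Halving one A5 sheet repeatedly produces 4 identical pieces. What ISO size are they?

4 = 2^2, so 2 halving steps.
A5 → A6 → … → A7 after 2 steps.

A7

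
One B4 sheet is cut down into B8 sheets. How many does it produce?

16

B4 = 250 × 353 mm; B8 = 62 × 88 mm.
Each halving step doubles the count; 4 steps from B4 to B8.
2^4 = 16.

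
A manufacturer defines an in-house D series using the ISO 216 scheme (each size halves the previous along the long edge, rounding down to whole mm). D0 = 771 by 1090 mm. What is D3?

D1: ⌊1090/2⌋ × 771 = 545 × 771 mm
D2: ⌊771/2⌋ × 545 = 385 × 545 mm
D3: ⌊545/2⌋ × 385 = 272 × 385 mm

272 × 385 mm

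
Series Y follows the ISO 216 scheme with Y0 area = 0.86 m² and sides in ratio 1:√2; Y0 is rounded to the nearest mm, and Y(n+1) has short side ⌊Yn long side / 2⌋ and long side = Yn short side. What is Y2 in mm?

390 × 551 mm

Let Y0's short side be w mm. w · w√2 = 0.86 m² = 860,000 mm², so w ≈ 779.8 mm and w√2 ≈ 1102.8 mm → Y0 = 780 × 1103 mm.
Y1: ⌊1103/2⌋ × 780 = 551 × 780 mm
Y2: ⌊780/2⌋ × 551 = 390 × 551 mm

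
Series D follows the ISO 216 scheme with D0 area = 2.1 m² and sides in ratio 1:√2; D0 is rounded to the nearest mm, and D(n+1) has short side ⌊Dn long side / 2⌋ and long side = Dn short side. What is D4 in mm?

Let D0's short side be w mm. w · w√2 = 2.1 m² = 2,100,000 mm², so w ≈ 1218.6 mm and w√2 ≈ 1723.3 mm → D0 = 1219 × 1723 mm.
D1: ⌊1723/2⌋ × 1219 = 861 × 1219 mm
D2: ⌊1219/2⌋ × 861 = 609 × 861 mm
D3: ⌊861/2⌋ × 609 = 430 × 609 mm
D4: ⌊609/2⌋ × 430 = 304 × 430 mm

304 × 430 mm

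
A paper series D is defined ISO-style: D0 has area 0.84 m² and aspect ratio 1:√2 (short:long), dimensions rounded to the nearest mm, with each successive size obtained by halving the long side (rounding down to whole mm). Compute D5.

136 × 192 mm

Let D0's short side be w mm. w · w√2 = 0.84 m² = 840,000 mm², so w ≈ 770.7 mm and w√2 ≈ 1089.9 mm → D0 = 771 × 1090 mm.
D1: ⌊1090/2⌋ × 771 = 545 × 771 mm
D2: ⌊771/2⌋ × 545 = 385 × 545 mm
D3: ⌊545/2⌋ × 385 = 272 × 385 mm
D4: ⌊385/2⌋ × 272 = 192 × 272 mm
D5: ⌊272/2⌋ × 192 = 136 × 192 mm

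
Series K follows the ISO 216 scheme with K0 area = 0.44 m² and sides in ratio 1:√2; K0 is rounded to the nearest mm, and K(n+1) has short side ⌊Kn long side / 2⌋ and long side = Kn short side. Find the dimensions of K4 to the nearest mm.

Let K0's short side be w mm. w · w√2 = 0.44 m² = 440,000 mm², so w ≈ 557.8 mm and w√2 ≈ 788.8 mm → K0 = 558 × 789 mm.
K1: ⌊789/2⌋ × 558 = 394 × 558 mm
K2: ⌊558/2⌋ × 394 = 279 × 394 mm
K3: ⌊394/2⌋ × 279 = 197 × 279 mm
K4: ⌊279/2⌋ × 197 = 139 × 197 mm

139 × 197 mm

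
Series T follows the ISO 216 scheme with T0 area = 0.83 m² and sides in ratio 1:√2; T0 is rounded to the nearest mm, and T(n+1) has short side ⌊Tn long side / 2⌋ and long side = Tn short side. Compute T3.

Let T0's short side be w mm. w · w√2 = 0.83 m² = 830,000 mm², so w ≈ 766.1 mm and w√2 ≈ 1083.4 mm → T0 = 766 × 1083 mm.
T1: ⌊1083/2⌋ × 766 = 541 × 766 mm
T2: ⌊766/2⌋ × 541 = 383 × 541 mm
T3: ⌊541/2⌋ × 383 = 270 × 383 mm

270 × 383 mm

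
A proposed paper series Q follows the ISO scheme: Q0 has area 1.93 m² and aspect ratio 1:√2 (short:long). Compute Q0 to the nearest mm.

Let the short side be w mm. Then w · w√2 = 1.93 m² = 1,930,000 mm².
w² = 1,930,000/√2, so w ≈ 1168.2 mm; long side = w√2 ≈ 1652.1 mm.

1168 × 1652 mm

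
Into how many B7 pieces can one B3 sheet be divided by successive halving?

Each ISO step halves the sheet: 1 × B3 → 2 × B4 → 4 × B5 → 8 × B6 → …
From B3 to B7 is 4 halving steps: 2^4 = 16.

16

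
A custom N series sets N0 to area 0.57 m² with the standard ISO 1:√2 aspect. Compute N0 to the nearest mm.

Let the short side be w mm. Then w · w√2 = 0.57 m² = 570,000 mm².
w² = 570,000/√2, so w ≈ 634.9 mm; long side = w√2 ≈ 897.8 mm.

635 × 898 mm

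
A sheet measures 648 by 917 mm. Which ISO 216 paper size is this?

Aspect ratio 917/648 ≈ 1.415 — close to the ISO √2 ≈ 1.414.
In the C-series (envelope sizes, between A and B): C1 = 648 × 917 mm.

C1 (648 × 917 mm)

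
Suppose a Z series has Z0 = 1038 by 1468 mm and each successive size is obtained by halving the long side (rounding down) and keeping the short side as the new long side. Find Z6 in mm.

Z1: ⌊1468/2⌋ × 1038 = 734 × 1038 mm
Z2: ⌊1038/2⌋ × 734 = 519 × 734 mm
Z3: ⌊734/2⌋ × 519 = 367 × 519 mm
Z4: ⌊519/2⌋ × 367 = 259 × 367 mm
Z5: ⌊367/2⌋ × 259 = 183 × 259 mm
Z6: ⌊259/2⌋ × 183 = 129 × 183 mm

129 × 183 mm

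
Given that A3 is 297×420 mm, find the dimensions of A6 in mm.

105 × 148 mm

A4: ⌊420/2⌋ × 297 = 210 × 297 mm
A5: ⌊297/2⌋ × 210 = 148 × 210 mm
A6: ⌊210/2⌋ × 148 = 105 × 148 mm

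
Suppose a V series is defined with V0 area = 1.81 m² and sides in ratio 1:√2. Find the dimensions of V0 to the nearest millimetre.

1131 × 1600 mm

Let the short side be w mm. Then w · w√2 = 1.81 m² = 1,810,000 mm².
w² = 1,810,000/√2, so w ≈ 1131.3 mm; long side = w√2 ≈ 1599.9 mm.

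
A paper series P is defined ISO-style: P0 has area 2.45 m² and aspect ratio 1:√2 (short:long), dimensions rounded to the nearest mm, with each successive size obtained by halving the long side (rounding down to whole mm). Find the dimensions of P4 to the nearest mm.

329 × 465 mm

Let P0's short side be w mm. w · w√2 = 2.45 m² = 2,450,000 mm², so w ≈ 1316.2 mm and w√2 ≈ 1861.4 mm → P0 = 1316 × 1861 mm.
P1: ⌊1861/2⌋ × 1316 = 930 × 1316 mm
P2: ⌊1316/2⌋ × 930 = 658 × 930 mm
P3: ⌊930/2⌋ × 658 = 465 × 658 mm
P4: ⌊658/2⌋ × 465 = 329 × 465 mm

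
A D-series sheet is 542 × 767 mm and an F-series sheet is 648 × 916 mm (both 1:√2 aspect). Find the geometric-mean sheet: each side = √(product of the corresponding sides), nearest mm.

593 × 838 mm

Short side: √(542 · 648) = √351216 ≈ 592.6 → 593 mm
Long side: √(767 · 916) = √702572 ≈ 838.2 → 838 mm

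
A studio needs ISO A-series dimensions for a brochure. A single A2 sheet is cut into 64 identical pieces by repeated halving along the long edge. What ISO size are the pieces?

A8

64 = 2^6, so 6 halving steps.
A2 → A3 → … → A8 after 6 steps.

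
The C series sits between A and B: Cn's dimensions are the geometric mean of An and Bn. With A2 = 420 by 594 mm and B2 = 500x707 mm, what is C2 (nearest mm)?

458 × 648 mm

Short side: √(420 · 500) = √210000 ≈ 458.3 → 458 mm
Long side: √(594 · 707) = √419958 ≈ 648.0 → 648 mm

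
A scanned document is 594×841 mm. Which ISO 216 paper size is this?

Aspect ratio 841/594 ≈ 1.416 — close to the ISO √2 ≈ 1.414.
In the A-series (A0 area = 1 m²): A1 = 594 × 841 mm.

A1 (594 × 841 mm)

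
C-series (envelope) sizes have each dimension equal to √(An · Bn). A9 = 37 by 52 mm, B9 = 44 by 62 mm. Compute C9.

40 × 57 mm

Short side: √(37 · 44) = √1628 ≈ 40.3 → 40 mm
Long side: √(52 · 62) = √3224 ≈ 56.8 → 57 mm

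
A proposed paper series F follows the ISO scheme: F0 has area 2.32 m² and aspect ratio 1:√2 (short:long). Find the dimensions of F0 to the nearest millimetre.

1281 × 1811 mm

Let the short side be w mm. Then w · w√2 = 2.32 m² = 2,320,000 mm².
w² = 2,320,000/√2, so w ≈ 1280.8 mm; long side = w√2 ≈ 1811.3 mm.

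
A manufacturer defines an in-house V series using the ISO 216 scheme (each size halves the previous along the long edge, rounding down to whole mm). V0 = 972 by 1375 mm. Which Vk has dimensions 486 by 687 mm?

V2

V0: 972 × 1375 mm
V1: 687 × 972 mm
V2: 486 × 687 mm
V3: 343 × 486 mm
→ matches V2.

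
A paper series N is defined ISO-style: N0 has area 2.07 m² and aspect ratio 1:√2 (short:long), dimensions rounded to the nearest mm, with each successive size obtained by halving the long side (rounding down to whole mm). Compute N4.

302 × 427 mm

Let N0's short side be w mm. w · w√2 = 2.07 m² = 2,070,000 mm², so w ≈ 1209.8 mm and w√2 ≈ 1711.0 mm → N0 = 1210 × 1711 mm.
N1: ⌊1711/2⌋ × 1210 = 855 × 1210 mm
N2: ⌊1210/2⌋ × 855 = 605 × 855 mm
N3: ⌊855/2⌋ × 605 = 427 × 605 mm
N4: ⌊605/2⌋ × 427 = 302 × 427 mm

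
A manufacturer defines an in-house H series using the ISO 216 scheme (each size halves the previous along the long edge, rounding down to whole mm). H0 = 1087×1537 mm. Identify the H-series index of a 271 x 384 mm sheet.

H4

H0: 1087 × 1537 mm
H1: 768 × 1087 mm
H2: 543 × 768 mm
H3: 384 × 543 mm
H4: 271 × 384 mm
H5: 192 × 271 mm
→ matches H4.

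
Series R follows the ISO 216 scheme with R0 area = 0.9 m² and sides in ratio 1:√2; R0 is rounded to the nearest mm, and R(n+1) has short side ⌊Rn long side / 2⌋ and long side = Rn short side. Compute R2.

Let R0's short side be w mm. w · w√2 = 0.9 m² = 900,000 mm², so w ≈ 797.7 mm and w√2 ≈ 1128.2 mm → R0 = 798 × 1128 mm.
R1: ⌊1128/2⌋ × 798 = 564 × 798 mm
R2: ⌊798/2⌋ × 564 = 399 × 564 mm

399 × 564 mm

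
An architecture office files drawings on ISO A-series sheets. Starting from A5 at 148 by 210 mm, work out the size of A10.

26 × 37 mm

A6: ⌊210/2⌋ × 148 = 105 × 148 mm
A7: ⌊148/2⌋ × 105 = 74 × 105 mm
A8: ⌊105/2⌋ × 74 = 52 × 74 mm
A9: ⌊74/2⌋ × 52 = 37 × 52 mm
A10: ⌊52/2⌋ × 37 = 26 × 37 mm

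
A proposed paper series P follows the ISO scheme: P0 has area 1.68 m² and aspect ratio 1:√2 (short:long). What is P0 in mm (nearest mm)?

1090 × 1541 mm

Let the short side be w mm. Then w · w√2 = 1.68 m² = 1,680,000 mm².
w² = 1,680,000/√2, so w ≈ 1089.9 mm; long side = w√2 ≈ 1541.4 mm.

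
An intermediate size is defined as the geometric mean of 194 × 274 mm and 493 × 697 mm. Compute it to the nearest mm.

Short side: √(194 · 493) = √95642 ≈ 309.3 → 309 mm
Long side: √(274 · 697) = √190978 ≈ 437.0 → 437 mm

309 × 437 mm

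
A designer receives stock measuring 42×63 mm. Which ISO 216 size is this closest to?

B9 (44 × 62 mm)

Aspect ratio 63/42 ≈ 1.500 (ISO target is √2 ≈ 1.414).
In the B-series (B0 = 1000 × 1414 mm): B9 = 44 × 62 mm.
Off by 3 mm total — nearest standard size.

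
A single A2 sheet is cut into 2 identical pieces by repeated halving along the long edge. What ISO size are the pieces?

2 = 2^1, so 1 halving step.
A2 → A3 → … → A3 after 1 step.

A3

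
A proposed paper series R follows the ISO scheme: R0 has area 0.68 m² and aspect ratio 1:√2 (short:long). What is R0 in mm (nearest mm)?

Let the short side be w mm. Then w · w√2 = 0.68 m² = 680,000 mm².
w² = 680,000/√2, so w ≈ 693.4 mm; long side = w√2 ≈ 980.6 mm.

693 × 981 mm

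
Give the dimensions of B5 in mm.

176 × 250 mm

B0 = 1000 × 1414 mm (B0 has a 1000 mm short side, aspect 1:√2).
B1: ⌊1414/2⌋ × 1000 = 707 × 1000 mm
B2: ⌊1000/2⌋ × 707 = 500 × 707 mm
B3: ⌊707/2⌋ × 500 = 353 × 500 mm
B4: ⌊500/2⌋ × 353 = 250 × 353 mm
B5: ⌊353/2⌋ × 250 = 176 × 250 mm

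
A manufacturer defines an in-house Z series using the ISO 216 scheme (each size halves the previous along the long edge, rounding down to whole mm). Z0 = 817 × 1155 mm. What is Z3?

288 × 408 mm

Z1: ⌊1155/2⌋ × 817 = 577 × 817 mm
Z2: ⌊817/2⌋ × 577 = 408 × 577 mm
Z3: ⌊577/2⌋ × 408 = 288 × 408 mm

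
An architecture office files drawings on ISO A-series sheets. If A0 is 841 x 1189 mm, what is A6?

A1: ⌊1189/2⌋ × 841 = 594 × 841 mm
A2: ⌊841/2⌋ × 594 = 420 × 594 mm
A3: ⌊594/2⌋ × 420 = 297 × 420 mm
A4: ⌊420/2⌋ × 297 = 210 × 297 mm
A5: ⌊297/2⌋ × 210 = 148 × 210 mm
A6: ⌊210/2⌋ × 148 = 105 × 148 mm

105 × 148 mm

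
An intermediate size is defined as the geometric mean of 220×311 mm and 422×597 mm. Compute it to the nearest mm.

Short side: √(220 · 422) = √92840 ≈ 304.7 → 305 mm
Long side: √(311 · 597) = √185667 ≈ 430.9 → 431 mm

305 × 431 mm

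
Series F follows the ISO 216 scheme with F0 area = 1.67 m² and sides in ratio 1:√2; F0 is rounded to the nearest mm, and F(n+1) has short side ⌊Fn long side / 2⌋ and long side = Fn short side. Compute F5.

Let F0's short side be w mm. w · w√2 = 1.67 m² = 1,670,000 mm², so w ≈ 1086.7 mm and w√2 ≈ 1536.8 mm → F0 = 1087 × 1537 mm.
F1: ⌊1537/2⌋ × 1087 = 768 × 1087 mm
F2: ⌊1087/2⌋ × 768 = 543 × 768 mm
F3: ⌊768/2⌋ × 543 = 384 × 543 mm
F4: ⌊543/2⌋ × 384 = 271 × 384 mm
F5: ⌊384/2⌋ × 271 = 192 × 271 mm

192 × 271 mm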